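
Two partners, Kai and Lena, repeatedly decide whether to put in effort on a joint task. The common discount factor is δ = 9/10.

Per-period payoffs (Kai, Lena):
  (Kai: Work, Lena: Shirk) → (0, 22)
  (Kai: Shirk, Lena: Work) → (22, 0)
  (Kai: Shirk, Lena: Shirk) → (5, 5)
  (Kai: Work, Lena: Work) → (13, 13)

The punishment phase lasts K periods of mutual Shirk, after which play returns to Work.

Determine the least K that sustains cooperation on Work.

IC: δ(1−δ^K)/(1−δ) ≥ (22−13)/(13−5) = 9/8.
With δ = 9/10: need 1 − δ^K ≥ 9/8·(1−9/10)/(9/10), i.e. δ^K ≤ 0.8750.
Since (9/10)^1 = 0.9000 and (9/10)^2 = 0.8100, the smallest such K is 2.

2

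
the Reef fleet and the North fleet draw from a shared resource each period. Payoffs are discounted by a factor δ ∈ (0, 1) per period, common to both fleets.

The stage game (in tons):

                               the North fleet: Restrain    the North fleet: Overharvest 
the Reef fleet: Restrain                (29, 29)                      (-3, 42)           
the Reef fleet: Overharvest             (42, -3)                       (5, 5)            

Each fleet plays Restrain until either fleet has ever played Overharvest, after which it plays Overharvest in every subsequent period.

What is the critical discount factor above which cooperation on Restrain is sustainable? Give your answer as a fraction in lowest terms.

13/37

Under grim trigger the critical discount factor is (T−C)/(T−P) with T = 42, C = 29, P = 5.
δ* = (42−29)/(42−5) = 13/37.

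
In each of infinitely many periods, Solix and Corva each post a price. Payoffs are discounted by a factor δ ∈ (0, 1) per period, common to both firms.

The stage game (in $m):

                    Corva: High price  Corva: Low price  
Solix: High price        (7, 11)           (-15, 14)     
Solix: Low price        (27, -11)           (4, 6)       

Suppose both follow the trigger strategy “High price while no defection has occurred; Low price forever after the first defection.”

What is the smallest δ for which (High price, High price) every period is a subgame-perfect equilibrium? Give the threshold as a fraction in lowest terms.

Solix's threshold: (27−7)/(27−4) = 20/23.
Corva's threshold: (14−11)/(14−6) = 3/8.
20/23 > 3/8, so Solix binds and δ* = 20/23.

20/23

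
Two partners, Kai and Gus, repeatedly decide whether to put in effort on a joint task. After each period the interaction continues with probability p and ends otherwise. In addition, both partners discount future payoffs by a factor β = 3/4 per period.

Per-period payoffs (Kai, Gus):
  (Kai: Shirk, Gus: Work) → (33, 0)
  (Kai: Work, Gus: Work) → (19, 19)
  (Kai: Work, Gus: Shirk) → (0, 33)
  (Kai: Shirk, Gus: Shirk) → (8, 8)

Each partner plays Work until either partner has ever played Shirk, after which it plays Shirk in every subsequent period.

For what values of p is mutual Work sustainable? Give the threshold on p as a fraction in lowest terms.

With continuation probability p and discount β, the effective per-period discount factor is βp.
Grim-trigger IC: βp ≥ (33−19)/(33−8) = 14/25.
So p ≥ (14/25)/(3/4) = 56/75.

56/75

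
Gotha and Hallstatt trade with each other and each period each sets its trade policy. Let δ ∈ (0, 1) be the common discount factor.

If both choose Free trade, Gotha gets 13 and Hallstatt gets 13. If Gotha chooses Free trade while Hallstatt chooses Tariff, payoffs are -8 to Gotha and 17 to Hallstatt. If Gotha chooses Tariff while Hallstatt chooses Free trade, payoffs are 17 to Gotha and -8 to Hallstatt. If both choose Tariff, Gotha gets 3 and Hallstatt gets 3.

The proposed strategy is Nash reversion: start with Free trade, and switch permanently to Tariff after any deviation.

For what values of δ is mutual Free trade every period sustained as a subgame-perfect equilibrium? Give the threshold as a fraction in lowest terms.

Cooperation forever yields 13 each period: 13/(1−δ).
Deviating yields 17 once, then 3 forever: 17 + 3δ/(1−δ).
No profitable deviation requires 13/(1−δ) ≥ 17 + 3δ/(1−δ).
Multiplying by (1−δ): 13 ≥ 17(1−δ) + 3δ = 17 − 14δ.
So 14δ ≥ 4, i.e. δ ≥ 4/14 = 2/7.

2/7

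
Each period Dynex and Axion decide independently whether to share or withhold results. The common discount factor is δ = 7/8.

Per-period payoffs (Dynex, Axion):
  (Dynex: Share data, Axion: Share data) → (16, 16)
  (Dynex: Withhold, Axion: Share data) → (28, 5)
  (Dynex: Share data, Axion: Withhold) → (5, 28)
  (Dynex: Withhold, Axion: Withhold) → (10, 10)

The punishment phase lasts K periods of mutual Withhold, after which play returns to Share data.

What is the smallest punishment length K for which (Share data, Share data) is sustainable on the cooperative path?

3

No profitable deviation requires (16−10)(δ+…+δ^K) ≥ 28−16, i.e. δ+…+δ^K ≥ 2 ≈ 2.0000.
With δ = 7/8, the partial sums are K=1: 0.8750, K=2: 1.6406, K=3: 2.3105.
K = 3 is the first length at which the sum reaches 2.0000.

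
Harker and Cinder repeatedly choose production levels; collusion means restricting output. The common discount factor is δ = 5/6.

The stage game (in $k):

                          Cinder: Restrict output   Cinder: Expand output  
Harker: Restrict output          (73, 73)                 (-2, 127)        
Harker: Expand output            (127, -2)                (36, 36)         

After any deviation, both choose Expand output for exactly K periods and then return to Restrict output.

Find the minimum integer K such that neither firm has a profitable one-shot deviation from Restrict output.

2

No profitable deviation requires (73−36)(δ+…+δ^K) ≥ 127−73, i.e. δ+…+δ^K ≥ 54/37 ≈ 1.4595.
With δ = 5/6, the partial sums are K=1: 0.8333, K=2: 1.5278.
K = 2 is the first length at which the sum reaches 1.4595.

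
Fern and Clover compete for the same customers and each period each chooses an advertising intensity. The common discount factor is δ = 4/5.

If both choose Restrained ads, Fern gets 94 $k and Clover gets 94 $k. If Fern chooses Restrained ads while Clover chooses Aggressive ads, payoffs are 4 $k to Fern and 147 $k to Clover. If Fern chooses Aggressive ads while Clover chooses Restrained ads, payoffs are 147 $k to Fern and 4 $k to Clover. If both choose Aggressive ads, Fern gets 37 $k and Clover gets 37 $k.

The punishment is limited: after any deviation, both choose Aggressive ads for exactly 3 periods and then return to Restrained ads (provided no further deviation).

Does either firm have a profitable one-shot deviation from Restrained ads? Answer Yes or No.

Comparing payoff streams over the 4 periods until play realigns: cooperate → 94(1+δ+…+δ^3); deviate → 147 + 37(δ+…+δ^3).
Cooperation is sustained iff (94−37)(δ+…+δ^3) ≥ 147−94.
δ+…+δ^3 = 4/5·(1−(4/5)^3)/(1−4/5) = 1.9520, and (147−94)/(94−37) = 0.9298.
1.9520 ≥ 0.9298, so cooperation is sustainable.

No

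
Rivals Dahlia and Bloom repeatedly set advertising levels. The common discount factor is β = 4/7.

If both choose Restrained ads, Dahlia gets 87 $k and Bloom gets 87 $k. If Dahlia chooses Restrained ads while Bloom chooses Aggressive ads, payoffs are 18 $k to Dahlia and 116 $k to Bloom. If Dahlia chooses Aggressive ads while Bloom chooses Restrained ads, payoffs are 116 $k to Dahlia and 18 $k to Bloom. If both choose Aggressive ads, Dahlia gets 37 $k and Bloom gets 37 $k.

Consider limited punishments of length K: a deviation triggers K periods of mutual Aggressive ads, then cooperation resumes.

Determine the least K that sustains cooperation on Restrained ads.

No profitable deviation requires (87−37)(β+…+β^K) ≥ 116−87, i.e. β+…+β^K ≥ 29/50 ≈ 0.5800.
With β = 4/7, the partial sums are K=1: 0.5714, K=2: 0.8980.
K = 2 is the first length at which the sum reaches 0.5800.

2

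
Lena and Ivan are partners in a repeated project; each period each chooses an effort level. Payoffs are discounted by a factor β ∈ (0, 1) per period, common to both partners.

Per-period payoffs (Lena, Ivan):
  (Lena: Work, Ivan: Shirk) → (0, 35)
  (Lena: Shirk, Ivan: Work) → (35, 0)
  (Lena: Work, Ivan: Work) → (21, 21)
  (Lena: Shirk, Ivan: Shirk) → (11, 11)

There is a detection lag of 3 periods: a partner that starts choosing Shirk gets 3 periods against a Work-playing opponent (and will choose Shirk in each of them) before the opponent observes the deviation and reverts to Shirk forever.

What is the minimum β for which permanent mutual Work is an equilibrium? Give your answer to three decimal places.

0.836

Deviating for the 3 undetected periods gains 35−21 = 14 per period over cooperation, then loses 21−11 = 10 per period forever once punishment starts.
Gain: 14(1 + β + … + β^2); loss: 10·β^3/(1−β).
No profitable deviation ⇔ 14(1−β^3) ≤ 10·β^3, i.e. β^3 ≥ 14/(14+10) = 7/12.
Hence β ≥ (7/12)^(1/3) ≈ 0.836.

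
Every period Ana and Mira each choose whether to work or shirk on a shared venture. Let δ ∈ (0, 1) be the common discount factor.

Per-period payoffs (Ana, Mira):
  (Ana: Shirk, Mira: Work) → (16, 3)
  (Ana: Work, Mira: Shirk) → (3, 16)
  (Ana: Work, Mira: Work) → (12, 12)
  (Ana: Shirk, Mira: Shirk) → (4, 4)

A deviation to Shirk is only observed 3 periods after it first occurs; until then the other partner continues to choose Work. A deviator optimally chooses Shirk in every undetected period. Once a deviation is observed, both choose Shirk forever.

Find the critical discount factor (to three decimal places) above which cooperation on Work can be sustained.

A deviator earns 16 for 3 periods, then 4 forever; cooperating earns 12 forever. Multiplying the IC by (1−δ):
12 ≥ 16(1−δ^3) + 4δ^3, so 12·δ^3 ≥ 4 and δ^3 ≥ 1/3.
δ ≥ (1/3)^(1/3) ≈ 0.693.

0.693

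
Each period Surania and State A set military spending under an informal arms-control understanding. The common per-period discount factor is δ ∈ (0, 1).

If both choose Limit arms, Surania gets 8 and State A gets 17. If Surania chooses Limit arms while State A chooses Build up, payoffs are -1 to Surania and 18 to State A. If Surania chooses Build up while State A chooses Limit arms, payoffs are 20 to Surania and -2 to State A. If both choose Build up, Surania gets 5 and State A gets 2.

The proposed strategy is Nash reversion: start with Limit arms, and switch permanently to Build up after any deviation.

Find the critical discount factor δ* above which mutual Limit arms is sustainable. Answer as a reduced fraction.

For Surania: deviation gain 20−8 = 12, per-period punishment loss 8−5 = 3. IC gives δ ≥ 12/15 = 4/5.
For State A: gain 1, loss 15 per period, so δ ≥ 1/16.
The tighter constraint is Surania's, so cooperation needs δ ≥ 4/5.

4/5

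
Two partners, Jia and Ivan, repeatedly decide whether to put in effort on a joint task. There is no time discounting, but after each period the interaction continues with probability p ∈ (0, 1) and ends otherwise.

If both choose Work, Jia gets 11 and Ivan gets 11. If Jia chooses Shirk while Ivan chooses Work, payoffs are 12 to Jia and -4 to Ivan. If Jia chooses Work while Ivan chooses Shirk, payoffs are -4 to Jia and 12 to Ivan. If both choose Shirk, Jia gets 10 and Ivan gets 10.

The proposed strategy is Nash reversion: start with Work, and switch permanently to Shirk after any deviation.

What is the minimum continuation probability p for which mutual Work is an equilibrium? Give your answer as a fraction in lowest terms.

With no time discounting, the continuation probability p plays the role of the discount factor.
Grim-trigger IC: 11/(1−p) ≥ 12 + 10p/(1−p) ⇒ p ≥ (12−11)/(12−10) = 1/2.

1/2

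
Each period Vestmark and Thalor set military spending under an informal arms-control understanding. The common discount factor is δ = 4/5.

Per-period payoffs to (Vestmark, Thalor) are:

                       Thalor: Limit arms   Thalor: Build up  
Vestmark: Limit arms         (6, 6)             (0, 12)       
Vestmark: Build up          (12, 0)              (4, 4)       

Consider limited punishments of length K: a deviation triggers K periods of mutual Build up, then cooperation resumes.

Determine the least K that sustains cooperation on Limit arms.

7

IC: δ(1−δ^K)/(1−δ) ≥ (12−6)/(6−4) = 3.
With δ = 4/5: need 1 − δ^K ≥ 3·(1−4/5)/(4/5), i.e. δ^K ≤ 0.2500.
Since (4/5)^6 = 0.2621 and (4/5)^7 = 0.2097, the smallest such K is 7.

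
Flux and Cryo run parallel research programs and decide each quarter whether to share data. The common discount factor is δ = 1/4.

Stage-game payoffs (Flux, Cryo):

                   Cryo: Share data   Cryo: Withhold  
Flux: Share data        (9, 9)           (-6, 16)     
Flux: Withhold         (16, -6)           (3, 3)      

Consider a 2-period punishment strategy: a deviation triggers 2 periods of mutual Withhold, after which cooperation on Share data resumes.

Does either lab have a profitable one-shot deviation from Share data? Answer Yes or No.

A one-shot deviation gives 16 now, then 3 for 2 periods, then back to 9.
Gain from deviating: (16−9) today; loss: (9−3) in each of the next 2 periods.
No-deviation condition: (9−3)(δ+…+δ^2) ≥ 16−9, i.e. δ+…+δ^2 ≥ 7/6.
At δ = 1/4: δ+…+δ^2 = 0.3125 < 1.1667.
So cooperation is not sustainable.

Yes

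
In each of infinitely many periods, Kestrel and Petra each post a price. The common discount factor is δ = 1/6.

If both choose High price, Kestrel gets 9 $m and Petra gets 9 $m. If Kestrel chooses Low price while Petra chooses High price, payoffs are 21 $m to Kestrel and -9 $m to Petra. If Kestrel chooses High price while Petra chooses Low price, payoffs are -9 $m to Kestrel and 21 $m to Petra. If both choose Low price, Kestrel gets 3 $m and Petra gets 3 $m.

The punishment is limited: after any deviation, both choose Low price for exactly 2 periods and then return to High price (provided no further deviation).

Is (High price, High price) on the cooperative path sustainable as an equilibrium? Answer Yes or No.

No

Comparing payoff streams over the 3 periods until play realigns: cooperate → 9(1+δ+…+δ^2); deviate → 21 + 3(δ+…+δ^2).
Cooperation is sustained iff (9−3)(δ+…+δ^2) ≥ 21−9.
δ+…+δ^2 = 1/6·(1−(1/6)^2)/(1−1/6) = 0.1944, and (21−9)/(9−3) = 2.0000.
0.1944 < 2.0000, so cooperation is not sustainable.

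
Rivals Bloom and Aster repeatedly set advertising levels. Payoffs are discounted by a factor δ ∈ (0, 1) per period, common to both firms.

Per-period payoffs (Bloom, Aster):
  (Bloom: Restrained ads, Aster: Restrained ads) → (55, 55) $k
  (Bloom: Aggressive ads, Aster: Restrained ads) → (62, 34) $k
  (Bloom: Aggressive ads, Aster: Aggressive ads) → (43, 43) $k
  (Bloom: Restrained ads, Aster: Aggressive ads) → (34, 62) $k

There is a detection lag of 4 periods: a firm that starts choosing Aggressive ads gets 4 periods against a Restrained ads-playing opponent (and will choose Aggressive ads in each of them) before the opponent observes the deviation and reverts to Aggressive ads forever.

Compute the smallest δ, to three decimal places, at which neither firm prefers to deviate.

0.779

The best deviation is to choose Aggressive ads for all 4 undetected periods, earning 62 each, then 43 forever once detected.
Deviation value: 62(1−δ^4)/(1−δ) + 43δ^4/(1−δ); cooperation value: 55/(1−δ).
IC: 55 ≥ 62(1−δ^4) + 43δ^4 = 62 − 19δ^4.
So δ^4 ≥ 7/19, giving δ ≥ (7/19)^(1/4) ≈ 0.779.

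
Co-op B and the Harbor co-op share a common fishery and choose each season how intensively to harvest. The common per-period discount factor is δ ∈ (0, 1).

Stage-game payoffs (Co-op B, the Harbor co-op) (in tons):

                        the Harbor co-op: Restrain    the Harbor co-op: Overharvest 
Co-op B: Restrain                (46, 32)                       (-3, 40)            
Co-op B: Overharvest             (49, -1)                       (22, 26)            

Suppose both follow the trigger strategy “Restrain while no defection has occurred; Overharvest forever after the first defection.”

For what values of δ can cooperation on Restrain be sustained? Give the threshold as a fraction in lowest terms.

4/7

For Co-op B: deviation gain 49−46 = 3, per-period punishment loss 46−22 = 24. IC gives δ ≥ 3/27 = 1/9.
For the Harbor co-op: gain 8, loss 6 per period, so δ ≥ 8/14 = 4/7.
The tighter constraint is the Harbor co-op's, so cooperation needs δ ≥ 4/7.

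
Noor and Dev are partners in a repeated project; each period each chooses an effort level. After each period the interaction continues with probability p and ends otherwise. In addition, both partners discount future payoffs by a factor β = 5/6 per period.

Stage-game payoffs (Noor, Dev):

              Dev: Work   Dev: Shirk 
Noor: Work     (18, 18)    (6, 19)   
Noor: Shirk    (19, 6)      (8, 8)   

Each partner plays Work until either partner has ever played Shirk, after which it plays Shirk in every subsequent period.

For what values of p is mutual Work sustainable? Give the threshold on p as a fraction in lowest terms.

With continuation probability p and discount β, the effective per-period discount factor is βp.
Grim-trigger IC: βp ≥ (19−18)/(19−8) = 1/11.
So p ≥ (1/11)/(5/6) = 6/55.

6/55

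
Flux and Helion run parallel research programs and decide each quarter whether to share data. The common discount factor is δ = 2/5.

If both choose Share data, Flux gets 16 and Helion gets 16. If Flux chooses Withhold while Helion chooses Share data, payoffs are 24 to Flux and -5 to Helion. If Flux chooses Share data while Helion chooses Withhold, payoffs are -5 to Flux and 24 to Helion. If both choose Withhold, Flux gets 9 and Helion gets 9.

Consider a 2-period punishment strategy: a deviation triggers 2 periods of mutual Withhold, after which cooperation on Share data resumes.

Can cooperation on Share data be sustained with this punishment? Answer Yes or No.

No

Comparing payoff streams over the 3 periods until play realigns: cooperate → 16(1+δ+…+δ^2); deviate → 24 + 9(δ+…+δ^2).
Cooperation is sustained iff (16−9)(δ+…+δ^2) ≥ 24−16.
δ+…+δ^2 = 2/5·(1−(2/5)^2)/(1−2/5) = 0.5600, and (24−16)/(16−9) = 1.1429.
0.5600 < 1.1429, so cooperation is not sustainable.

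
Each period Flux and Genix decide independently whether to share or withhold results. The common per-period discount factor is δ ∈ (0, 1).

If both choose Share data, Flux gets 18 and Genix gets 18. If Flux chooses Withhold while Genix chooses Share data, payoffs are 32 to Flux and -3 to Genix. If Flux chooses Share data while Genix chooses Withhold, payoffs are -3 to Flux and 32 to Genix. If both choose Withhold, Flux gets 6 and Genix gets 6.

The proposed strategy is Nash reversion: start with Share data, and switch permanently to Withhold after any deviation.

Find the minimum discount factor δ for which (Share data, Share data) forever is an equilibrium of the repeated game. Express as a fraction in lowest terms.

7/13

One-period gain from deviating is 32 − 18 = 14. The loss is 18 − 6 = 12 in every subsequent period, with present value 12·δ/(1−δ).
Deviation is unprofitable when 12·δ/(1−δ) ≥ 14, i.e. δ/(1−δ) ≥ 7/6.
Equivalently δ ≥ 14/(14+12) = 7/13.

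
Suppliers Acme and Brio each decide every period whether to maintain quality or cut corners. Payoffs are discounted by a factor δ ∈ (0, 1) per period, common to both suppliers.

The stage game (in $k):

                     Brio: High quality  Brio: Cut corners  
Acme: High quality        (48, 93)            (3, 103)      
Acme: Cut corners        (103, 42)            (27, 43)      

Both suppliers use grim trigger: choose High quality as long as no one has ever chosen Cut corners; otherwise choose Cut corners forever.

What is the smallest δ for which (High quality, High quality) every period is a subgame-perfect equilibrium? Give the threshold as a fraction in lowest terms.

55/76

Acme: cooperation gives 48 each period; deviation gives 103 once then 27 forever.
  48/(1−δ) ≥ 103 + 27δ/(1−δ) ⇒ δ ≥ 55/76.
Brio: cooperation gives 93 each period; deviation gives 103 once then 43 forever.
  δ ≥ 10/60 = 1/6.
Both must hold, so the binding constraint is Acme's: δ ≥ 55/76.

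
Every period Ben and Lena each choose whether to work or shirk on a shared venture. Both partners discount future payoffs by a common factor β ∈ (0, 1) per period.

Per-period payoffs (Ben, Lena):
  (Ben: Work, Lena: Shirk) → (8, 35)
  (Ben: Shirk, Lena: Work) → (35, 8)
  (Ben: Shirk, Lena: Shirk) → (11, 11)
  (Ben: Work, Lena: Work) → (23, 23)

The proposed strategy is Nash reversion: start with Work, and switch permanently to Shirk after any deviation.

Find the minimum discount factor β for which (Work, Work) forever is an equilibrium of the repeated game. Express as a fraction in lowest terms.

One-period gain from deviating is 35 − 23 = 12. The loss is 23 − 11 = 12 in every subsequent period, with present value 12·β/(1−β).
Deviation is unprofitable when 12·β/(1−β) ≥ 12, i.e. β/(1−β) ≥ 1.
Equivalently β ≥ 12/(12+12) = 1/2.

1/2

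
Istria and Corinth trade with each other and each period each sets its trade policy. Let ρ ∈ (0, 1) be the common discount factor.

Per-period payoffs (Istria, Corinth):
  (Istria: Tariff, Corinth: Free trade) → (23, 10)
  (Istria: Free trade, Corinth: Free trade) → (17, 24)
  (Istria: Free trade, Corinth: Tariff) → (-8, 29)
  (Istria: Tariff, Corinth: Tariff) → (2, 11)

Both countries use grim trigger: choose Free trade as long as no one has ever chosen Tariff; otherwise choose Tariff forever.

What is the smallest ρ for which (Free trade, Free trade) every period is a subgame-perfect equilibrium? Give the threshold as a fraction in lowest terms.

2/7

For Istria: deviation gain 23−17 = 6, per-period punishment loss 17−2 = 15. IC gives ρ ≥ 6/21 = 2/7.
For Corinth: gain 5, loss 13 per period, so ρ ≥ 5/18.
The tighter constraint is Istria's, so cooperation needs ρ ≥ 2/7.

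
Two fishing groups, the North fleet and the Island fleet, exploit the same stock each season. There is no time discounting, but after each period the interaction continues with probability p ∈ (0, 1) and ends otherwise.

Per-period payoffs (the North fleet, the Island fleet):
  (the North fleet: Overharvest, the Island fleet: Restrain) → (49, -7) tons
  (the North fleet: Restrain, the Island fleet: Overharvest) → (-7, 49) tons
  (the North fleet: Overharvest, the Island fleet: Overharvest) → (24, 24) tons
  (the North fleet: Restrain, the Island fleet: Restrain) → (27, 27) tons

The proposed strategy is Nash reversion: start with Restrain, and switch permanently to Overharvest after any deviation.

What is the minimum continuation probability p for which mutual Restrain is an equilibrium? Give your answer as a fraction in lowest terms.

22/25

Expected cooperation value is 27 + p·27 + p²·27 + … = 27/(1−p); deviation gives 49 + p·24/(1−p).
27 ≥ 49(1−p) + 24p ⇒ 25p ≥ 22 ⇒ p ≥ 22/25.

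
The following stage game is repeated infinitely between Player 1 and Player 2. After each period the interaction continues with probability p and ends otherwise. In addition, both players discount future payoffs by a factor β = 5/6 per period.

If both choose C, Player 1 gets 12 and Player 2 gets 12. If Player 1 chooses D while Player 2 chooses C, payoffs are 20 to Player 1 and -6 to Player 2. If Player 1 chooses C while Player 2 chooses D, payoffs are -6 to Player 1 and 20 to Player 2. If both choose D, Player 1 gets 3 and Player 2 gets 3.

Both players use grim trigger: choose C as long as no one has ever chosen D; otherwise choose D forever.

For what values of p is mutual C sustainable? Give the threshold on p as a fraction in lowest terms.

48/85

Expected continuation weight on next period's payoff is β·p = 5/6·p, which plays the role of the discount factor.
Cooperation requires 5/6·p ≥ (20−12)/(20−3) = 8/17, hence p ≥ 48/85.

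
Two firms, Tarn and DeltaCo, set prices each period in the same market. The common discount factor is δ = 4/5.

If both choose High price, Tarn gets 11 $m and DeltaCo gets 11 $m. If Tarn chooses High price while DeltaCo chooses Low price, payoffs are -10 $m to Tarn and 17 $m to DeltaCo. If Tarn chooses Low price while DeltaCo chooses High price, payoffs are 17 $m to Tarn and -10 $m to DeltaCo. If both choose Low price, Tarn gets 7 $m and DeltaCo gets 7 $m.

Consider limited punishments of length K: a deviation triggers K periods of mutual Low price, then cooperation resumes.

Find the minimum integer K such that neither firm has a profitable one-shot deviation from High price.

3

No profitable deviation requires (11−7)(δ+…+δ^K) ≥ 17−11, i.e. δ+…+δ^K ≥ 3/2 ≈ 1.5000.
With δ = 4/5, the partial sums are K=1: 0.8000, K=2: 1.4400, K=3: 1.9520.
K = 3 is the first length at which the sum reaches 1.5000.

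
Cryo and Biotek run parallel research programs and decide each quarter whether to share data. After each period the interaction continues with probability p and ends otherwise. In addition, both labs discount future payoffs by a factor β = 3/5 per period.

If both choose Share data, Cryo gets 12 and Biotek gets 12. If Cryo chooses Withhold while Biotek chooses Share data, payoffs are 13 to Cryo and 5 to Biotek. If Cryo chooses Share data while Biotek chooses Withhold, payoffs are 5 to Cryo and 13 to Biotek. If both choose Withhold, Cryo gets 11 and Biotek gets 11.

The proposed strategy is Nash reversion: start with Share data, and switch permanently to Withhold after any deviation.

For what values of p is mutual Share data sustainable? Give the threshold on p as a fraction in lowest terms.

Expected continuation weight on next period's payoff is β·p = 3/5·p, which plays the role of the discount factor.
Cooperation requires 3/5·p ≥ (13−12)/(13−11) = 1/2, hence p ≥ 5/6.

5/6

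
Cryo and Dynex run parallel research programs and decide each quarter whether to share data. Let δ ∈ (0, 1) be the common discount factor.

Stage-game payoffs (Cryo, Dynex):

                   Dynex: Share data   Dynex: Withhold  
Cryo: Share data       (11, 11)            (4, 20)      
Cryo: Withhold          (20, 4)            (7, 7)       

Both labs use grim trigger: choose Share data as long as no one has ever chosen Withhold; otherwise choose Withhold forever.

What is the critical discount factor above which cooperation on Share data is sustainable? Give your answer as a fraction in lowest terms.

One-period gain from deviating is 20 − 11 = 9. The loss is 11 − 7 = 4 in every subsequent period, with present value 4·δ/(1−δ).
Deviation is unprofitable when 4·δ/(1−δ) ≥ 9, i.e. δ/(1−δ) ≥ 9/4.
Equivalently δ ≥ 9/(9+4) = 9/13.

9/13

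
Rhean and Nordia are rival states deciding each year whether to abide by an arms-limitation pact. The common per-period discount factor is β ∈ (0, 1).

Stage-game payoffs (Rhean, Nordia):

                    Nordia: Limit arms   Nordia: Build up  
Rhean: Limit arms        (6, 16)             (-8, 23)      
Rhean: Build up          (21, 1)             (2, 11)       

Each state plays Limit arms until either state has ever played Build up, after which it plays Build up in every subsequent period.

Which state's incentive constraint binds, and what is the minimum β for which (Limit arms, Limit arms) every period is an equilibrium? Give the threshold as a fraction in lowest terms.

Rhean's threshold: (21−6)/(21−2) = 15/19.
Nordia's threshold: (23−16)/(23−11) = 7/12.
15/19 > 7/12, so Rhean binds and β* = 15/19.

Rhean; β ≥ 15/19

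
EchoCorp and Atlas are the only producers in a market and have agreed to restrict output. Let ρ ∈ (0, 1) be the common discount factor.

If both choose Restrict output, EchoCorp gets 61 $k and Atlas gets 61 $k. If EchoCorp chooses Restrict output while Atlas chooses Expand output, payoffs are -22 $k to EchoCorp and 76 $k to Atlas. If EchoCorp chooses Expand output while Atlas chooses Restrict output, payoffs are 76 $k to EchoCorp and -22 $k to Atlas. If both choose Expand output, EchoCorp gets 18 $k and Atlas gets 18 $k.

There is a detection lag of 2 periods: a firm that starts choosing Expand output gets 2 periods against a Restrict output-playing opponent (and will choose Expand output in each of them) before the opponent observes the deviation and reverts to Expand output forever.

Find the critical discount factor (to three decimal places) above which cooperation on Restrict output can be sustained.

0.509

A deviator earns 76 for 2 periods, then 18 forever; cooperating earns 61 forever. Multiplying the IC by (1−ρ):
61 ≥ 76(1−ρ^2) + 18ρ^2, so 58·ρ^2 ≥ 15 and ρ^2 ≥ 15/58.
ρ ≥ (15/58)^(1/2) ≈ 0.509.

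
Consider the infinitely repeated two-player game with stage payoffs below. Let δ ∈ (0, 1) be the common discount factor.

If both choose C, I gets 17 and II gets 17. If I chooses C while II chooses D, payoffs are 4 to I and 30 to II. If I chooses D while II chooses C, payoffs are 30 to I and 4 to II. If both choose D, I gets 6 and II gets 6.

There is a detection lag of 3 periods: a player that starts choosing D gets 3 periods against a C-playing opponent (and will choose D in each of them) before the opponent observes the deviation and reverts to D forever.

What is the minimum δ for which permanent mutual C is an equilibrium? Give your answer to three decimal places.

The best deviation is to choose D for all 3 undetected periods, earning 30 each, then 6 forever once detected.
Deviation value: 30(1−δ^3)/(1−δ) + 6δ^3/(1−δ); cooperation value: 17/(1−δ).
IC: 17 ≥ 30(1−δ^3) + 6δ^3 = 30 − 24δ^3.
So δ^3 ≥ 13/24, giving δ ≥ (13/24)^(1/3) ≈ 0.815.

0.815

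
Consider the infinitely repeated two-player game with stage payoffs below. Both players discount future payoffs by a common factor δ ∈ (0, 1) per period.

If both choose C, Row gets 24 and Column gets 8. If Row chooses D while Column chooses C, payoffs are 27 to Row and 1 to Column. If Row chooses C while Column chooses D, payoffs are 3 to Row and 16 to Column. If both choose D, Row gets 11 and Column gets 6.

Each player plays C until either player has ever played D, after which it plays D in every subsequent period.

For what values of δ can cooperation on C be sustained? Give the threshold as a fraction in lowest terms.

Row's threshold: (27−24)/(27−11) = 3/16.
Column's threshold: (16−8)/(16−6) = 4/5.
3/16 < 4/5, so Column binds and δ* = 4/5.

4/5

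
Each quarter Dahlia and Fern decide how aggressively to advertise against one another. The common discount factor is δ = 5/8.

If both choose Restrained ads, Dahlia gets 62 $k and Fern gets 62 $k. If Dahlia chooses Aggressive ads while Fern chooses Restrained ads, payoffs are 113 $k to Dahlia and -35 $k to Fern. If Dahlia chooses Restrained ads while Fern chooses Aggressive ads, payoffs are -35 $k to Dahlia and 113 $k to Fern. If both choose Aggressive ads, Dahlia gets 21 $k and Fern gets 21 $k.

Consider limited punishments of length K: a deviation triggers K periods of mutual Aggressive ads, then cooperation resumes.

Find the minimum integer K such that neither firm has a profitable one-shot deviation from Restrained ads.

3

IC: δ(1−δ^K)/(1−δ) ≥ (113−62)/(62−21) = 51/41.
With δ = 5/8: need 1 − δ^K ≥ 51/41·(1−5/8)/(5/8), i.e. δ^K ≤ 0.2537.
Since (5/8)^2 = 0.3906 and (5/8)^3 = 0.2441, the smallest such K is 3.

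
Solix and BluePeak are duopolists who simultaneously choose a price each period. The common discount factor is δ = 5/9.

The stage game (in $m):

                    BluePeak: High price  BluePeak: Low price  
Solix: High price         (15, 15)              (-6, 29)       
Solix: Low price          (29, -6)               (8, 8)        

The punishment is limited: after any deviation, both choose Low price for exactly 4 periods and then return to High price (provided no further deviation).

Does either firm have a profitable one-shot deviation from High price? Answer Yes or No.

A one-shot deviation gives 29 now, then 8 for 4 periods, then back to 15.
Gain from deviating: (29−15) today; loss: (15−8) in each of the next 4 periods.
No-deviation condition: (15−8)(δ+…+δ^4) ≥ 29−15, i.e. δ+…+δ^4 ≥ 2.
At δ = 5/9: δ+…+δ^4 = 1.1309 < 2.0000.
So cooperation is not sustainable.

Yes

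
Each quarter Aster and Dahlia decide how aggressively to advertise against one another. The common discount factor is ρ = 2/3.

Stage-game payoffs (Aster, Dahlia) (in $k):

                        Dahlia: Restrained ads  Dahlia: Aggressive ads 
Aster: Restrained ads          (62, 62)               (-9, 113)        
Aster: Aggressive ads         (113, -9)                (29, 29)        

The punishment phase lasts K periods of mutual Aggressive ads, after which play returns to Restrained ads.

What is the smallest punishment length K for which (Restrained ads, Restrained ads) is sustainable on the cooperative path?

4

Need Σ_{k=1}^{K} ρ^k ≥ (113−62)/(62−29) = 1.5455 at ρ = 2/3.
At K = 3 the sum is 1.4074 < 1.5455; at K = 4 it is 1.6049 ≥ 1.5455.
So the minimum punishment length is K = 4.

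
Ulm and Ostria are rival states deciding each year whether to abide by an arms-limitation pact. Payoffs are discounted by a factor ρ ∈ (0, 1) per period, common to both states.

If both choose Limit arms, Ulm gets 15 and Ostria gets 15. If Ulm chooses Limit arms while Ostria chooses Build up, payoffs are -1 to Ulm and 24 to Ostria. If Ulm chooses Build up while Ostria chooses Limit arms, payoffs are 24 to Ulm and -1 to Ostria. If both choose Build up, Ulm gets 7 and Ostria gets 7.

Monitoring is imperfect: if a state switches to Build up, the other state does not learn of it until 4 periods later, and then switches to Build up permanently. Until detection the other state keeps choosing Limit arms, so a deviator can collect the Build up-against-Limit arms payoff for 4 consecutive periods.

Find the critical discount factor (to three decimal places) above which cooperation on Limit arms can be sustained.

The best deviation is to choose Build up for all 4 undetected periods, earning 24 each, then 7 forever once detected.
Deviation value: 24(1−ρ^4)/(1−ρ) + 7ρ^4/(1−ρ); cooperation value: 15/(1−ρ).
IC: 15 ≥ 24(1−ρ^4) + 7ρ^4 = 24 − 17ρ^4.
So ρ^4 ≥ 9/17, giving ρ ≥ (9/17)^(1/4) ≈ 0.853.

0.853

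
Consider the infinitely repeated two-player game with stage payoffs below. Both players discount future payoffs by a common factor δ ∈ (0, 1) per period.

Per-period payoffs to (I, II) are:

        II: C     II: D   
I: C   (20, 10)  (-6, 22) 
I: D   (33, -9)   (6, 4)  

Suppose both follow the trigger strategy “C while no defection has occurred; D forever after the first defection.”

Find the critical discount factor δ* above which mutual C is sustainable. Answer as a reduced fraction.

I's threshold: (33−20)/(33−6) = 13/27.
II's threshold: (22−10)/(22−4) = 2/3.
13/27 < 2/3, so II binds and δ* = 2/3.

2/3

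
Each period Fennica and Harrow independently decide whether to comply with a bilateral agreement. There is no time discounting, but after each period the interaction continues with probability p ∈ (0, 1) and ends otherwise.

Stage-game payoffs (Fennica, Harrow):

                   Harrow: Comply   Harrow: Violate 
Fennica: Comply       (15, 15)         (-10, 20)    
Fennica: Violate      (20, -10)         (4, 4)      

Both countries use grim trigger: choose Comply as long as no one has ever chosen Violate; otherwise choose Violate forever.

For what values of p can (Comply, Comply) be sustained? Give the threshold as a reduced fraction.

With no time discounting, the continuation probability p plays the role of the discount factor.
Grim-trigger IC: 15/(1−p) ≥ 20 + 4p/(1−p) ⇒ p ≥ (20−15)/(20−4) = 5/16.

5/16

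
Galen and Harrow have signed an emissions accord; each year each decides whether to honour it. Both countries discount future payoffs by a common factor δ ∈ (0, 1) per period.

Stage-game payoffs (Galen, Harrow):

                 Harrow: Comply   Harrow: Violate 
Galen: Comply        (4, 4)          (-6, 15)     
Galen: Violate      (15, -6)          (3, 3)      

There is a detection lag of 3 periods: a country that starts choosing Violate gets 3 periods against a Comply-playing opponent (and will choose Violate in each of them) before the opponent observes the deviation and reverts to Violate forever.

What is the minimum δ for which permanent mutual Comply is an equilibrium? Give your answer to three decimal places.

0.971

A deviator earns 15 for 3 periods, then 3 forever; cooperating earns 4 forever. Multiplying the IC by (1−δ):
4 ≥ 15(1−δ^3) + 3δ^3, so 12·δ^3 ≥ 11 and δ^3 ≥ 11/12.
δ ≥ (11/12)^(1/3) ≈ 0.971.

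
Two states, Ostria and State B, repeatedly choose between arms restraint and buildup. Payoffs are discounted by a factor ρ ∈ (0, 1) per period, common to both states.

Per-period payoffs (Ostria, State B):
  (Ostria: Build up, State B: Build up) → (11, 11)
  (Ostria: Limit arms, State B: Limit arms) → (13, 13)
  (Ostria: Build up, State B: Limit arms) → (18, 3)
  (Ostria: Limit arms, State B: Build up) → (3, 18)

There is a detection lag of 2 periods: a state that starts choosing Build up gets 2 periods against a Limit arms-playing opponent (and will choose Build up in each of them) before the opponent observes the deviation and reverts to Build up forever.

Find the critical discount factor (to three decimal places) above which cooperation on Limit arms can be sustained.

The best deviation is to choose Build up for all 2 undetected periods, earning 18 each, then 11 forever once detected.
Deviation value: 18(1−ρ^2)/(1−ρ) + 11ρ^2/(1−ρ); cooperation value: 13/(1−ρ).
IC: 13 ≥ 18(1−ρ^2) + 11ρ^2 = 18 − 7ρ^2.
So ρ^2 ≥ 5/7, giving ρ ≥ (5/7)^(1/2) ≈ 0.845.

0.845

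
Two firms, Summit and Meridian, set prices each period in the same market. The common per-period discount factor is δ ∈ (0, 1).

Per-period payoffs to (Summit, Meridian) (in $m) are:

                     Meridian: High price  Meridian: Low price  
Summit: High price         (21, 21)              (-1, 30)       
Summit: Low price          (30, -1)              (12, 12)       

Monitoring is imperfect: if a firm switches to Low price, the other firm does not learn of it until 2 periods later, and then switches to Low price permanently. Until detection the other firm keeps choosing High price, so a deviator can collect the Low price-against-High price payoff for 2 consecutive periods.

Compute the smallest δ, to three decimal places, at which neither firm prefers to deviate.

0.707

A deviator earns 30 for 2 periods, then 12 forever; cooperating earns 21 forever. Multiplying the IC by (1−δ):
21 ≥ 30(1−δ^2) + 12δ^2, so 18·δ^2 ≥ 9 and δ^2 ≥ 1/2.
δ ≥ (1/2)^(1/2) ≈ 0.707.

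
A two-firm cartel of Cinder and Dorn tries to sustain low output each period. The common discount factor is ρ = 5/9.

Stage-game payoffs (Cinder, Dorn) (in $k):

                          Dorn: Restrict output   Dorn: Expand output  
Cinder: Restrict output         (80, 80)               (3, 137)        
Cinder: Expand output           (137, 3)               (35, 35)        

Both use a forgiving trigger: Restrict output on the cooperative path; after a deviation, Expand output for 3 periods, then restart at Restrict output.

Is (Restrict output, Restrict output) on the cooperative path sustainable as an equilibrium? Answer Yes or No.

IC: ρ+…+ρ^3 ≥ (137−80)/(80−35) = 19/15.
At ρ = 5/9: partial sum = 1.0357 < 1.2667. Cooperation not sustainable.

No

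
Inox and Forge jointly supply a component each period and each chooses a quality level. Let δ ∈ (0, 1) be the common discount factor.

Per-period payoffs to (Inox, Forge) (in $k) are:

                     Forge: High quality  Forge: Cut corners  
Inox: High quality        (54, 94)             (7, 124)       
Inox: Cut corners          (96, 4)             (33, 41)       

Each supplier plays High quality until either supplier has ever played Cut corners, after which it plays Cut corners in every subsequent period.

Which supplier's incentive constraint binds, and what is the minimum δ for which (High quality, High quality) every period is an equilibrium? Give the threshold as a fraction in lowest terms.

Inox: cooperation gives 54 each period; deviation gives 96 once then 33 forever.
  54/(1−δ) ≥ 96 + 33δ/(1−δ) ⇒ δ ≥ 42/63 = 2/3.
Forge: cooperation gives 94 each period; deviation gives 124 once then 41 forever.
  δ ≥ 30/83.
Both must hold, so the binding constraint is Inox's: δ ≥ 2/3.

Inox; δ ≥ 2/3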